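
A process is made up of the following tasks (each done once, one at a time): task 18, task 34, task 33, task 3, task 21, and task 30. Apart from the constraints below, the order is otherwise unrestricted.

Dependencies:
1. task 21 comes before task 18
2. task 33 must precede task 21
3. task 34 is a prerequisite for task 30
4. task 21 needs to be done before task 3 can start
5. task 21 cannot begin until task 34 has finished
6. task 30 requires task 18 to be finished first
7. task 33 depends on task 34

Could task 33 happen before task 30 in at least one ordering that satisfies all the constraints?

Yes

Every valid ordering already has task 33 before task 30 (the constraints require it), so in particular at least one does.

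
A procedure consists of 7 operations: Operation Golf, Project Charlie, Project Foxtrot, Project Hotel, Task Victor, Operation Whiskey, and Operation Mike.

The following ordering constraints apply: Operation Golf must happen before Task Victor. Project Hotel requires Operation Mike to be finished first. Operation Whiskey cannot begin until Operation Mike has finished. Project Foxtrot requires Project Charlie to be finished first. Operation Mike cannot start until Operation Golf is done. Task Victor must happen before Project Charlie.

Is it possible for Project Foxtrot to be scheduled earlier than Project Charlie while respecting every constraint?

There is a dependency chain Project Charlie → Project Foxtrot, so Project Foxtrot always comes after Project Charlie.
Hence Project Foxtrot can never be scheduled before Project Charlie.

No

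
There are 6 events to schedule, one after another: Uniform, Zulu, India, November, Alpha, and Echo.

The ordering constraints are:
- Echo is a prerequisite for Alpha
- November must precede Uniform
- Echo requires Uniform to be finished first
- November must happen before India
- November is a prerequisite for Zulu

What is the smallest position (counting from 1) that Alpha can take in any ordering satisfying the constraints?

4

The events that are forced before Alpha, directly or transitively, are Uniform, November, Echo. That's 3 events.
With 3 mandatory predecessors, the earliest Alpha can sit is position 3+1 = 4, and placing just those 3 first achieves it.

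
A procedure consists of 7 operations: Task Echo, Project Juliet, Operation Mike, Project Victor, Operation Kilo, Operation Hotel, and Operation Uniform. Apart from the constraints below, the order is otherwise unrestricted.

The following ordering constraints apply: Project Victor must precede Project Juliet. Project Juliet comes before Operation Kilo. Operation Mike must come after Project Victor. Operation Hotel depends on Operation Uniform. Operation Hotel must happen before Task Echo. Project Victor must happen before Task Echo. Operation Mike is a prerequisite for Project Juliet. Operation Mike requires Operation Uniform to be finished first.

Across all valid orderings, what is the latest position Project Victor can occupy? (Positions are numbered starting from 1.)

Following every chain forward from Project Victor, the operations that must come later are Task Echo, Project Juliet, Operation Mike, Operation Kilo — 4 of them.
With 4 mandatory successors out of 7 operations total, the latest slot for Project Victor is 7−4 = 3, and it's reachable by doing all non-successors before Project Victor.

3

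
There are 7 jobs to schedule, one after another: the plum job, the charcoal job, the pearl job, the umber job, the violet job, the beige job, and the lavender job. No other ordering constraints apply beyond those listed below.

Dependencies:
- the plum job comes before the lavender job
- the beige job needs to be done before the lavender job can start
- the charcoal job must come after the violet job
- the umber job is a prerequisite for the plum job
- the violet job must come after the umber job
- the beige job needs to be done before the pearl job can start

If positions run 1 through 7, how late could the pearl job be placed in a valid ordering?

The pearl job has no required successors, so nothing stops it from going last (position 7).

7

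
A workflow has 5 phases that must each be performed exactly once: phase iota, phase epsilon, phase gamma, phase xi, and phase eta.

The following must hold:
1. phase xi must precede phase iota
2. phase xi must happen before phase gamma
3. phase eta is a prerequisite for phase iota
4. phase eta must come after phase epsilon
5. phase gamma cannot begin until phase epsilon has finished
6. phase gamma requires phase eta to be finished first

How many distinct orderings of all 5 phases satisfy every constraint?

6

2 phases have no prerequisites (phase epsilon, phase xi), so any of them could come first.
Systematically extending each partial ordering one phase at a time and counting, there are 6 complete orderings.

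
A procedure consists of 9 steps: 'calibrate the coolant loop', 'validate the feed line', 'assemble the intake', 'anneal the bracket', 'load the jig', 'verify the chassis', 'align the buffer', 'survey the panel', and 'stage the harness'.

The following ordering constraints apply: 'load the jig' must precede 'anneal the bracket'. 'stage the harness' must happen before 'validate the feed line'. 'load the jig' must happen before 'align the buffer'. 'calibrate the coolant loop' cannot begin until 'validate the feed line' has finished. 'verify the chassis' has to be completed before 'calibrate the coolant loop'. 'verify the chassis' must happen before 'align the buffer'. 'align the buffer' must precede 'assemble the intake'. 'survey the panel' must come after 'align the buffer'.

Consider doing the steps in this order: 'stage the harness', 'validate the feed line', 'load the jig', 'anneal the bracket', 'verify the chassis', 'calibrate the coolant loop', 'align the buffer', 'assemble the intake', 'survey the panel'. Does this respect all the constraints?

Going through the constraints one by one, each required predecessor appears earlier in the sequence than its dependent — e.g. 'load the jig' (position 3) is before 'align the buffer' (position 7), as required.

Yes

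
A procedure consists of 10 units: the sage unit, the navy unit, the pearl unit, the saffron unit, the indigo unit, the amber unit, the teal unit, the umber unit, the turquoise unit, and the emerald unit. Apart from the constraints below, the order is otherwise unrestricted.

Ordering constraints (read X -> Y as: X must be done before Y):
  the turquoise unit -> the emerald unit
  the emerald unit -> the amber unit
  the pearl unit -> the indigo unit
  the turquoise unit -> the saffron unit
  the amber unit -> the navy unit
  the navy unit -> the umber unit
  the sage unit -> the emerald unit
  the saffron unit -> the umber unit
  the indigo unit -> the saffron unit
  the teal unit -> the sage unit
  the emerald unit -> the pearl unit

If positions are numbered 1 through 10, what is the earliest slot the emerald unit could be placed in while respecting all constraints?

Working backwards through the constraints from the emerald unit, its full set of required predecessors is the sage unit, the teal unit, the turquoise unit — 3 of them.
With 3 mandatory predecessors, the earliest the emerald unit can sit is position 3+1 = 4, and placing just those 3 first achieves it.

4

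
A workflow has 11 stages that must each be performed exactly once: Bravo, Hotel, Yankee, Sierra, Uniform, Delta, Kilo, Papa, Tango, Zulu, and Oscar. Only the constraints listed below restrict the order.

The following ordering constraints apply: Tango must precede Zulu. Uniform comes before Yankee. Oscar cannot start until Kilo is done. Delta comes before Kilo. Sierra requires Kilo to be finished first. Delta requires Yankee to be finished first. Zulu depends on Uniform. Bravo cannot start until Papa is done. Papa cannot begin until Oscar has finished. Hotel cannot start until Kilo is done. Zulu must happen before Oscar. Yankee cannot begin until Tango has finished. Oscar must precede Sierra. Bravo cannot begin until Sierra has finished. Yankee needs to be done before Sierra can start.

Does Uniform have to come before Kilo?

There is a constraint chain Uniform → Yankee → Delta → Kilo.
That forces Uniform before Kilo in every valid schedule.

Yes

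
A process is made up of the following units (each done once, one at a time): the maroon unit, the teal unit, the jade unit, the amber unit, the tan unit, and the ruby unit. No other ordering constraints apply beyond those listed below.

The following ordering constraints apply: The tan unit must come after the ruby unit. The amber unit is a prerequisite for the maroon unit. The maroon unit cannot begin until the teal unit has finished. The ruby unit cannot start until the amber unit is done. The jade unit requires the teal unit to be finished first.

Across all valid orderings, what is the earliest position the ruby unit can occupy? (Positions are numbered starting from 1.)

Working backwards through the constraints from the ruby unit, its only required predecessor is the amber unit.
So at minimum 1 unit comes before the ruby unit, putting the ruby unit no earlier than position 2. That position is achievable by scheduling exactly that predecessor first.

2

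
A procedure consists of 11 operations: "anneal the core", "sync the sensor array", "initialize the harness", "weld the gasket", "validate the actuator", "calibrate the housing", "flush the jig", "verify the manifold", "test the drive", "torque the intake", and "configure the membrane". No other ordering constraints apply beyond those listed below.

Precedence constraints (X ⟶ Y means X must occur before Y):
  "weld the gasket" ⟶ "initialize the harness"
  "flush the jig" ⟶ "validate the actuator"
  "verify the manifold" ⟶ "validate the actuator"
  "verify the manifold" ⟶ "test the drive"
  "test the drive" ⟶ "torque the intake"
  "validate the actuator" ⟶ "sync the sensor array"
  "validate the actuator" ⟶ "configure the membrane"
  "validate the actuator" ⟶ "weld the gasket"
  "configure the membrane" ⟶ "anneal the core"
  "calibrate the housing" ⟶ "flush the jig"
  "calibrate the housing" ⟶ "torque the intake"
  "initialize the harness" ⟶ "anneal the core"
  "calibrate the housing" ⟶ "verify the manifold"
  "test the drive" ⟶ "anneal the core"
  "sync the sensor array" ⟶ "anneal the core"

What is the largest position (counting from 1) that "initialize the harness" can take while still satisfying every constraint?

The only operation forced after "initialize the harness" (directly or by a chain) is "anneal the core".
So at least 1 operation follows "initialize the harness", putting "initialize the harness" no later than position 10. That position is achievable by scheduling everything else first.

10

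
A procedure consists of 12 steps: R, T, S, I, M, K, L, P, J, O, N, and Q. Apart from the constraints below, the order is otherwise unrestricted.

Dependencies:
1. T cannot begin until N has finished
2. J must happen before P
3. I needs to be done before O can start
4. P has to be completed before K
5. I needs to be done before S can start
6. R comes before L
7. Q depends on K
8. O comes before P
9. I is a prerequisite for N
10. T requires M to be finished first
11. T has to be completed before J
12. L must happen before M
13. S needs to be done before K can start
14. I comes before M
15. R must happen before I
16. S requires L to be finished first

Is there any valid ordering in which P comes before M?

There is a dependency chain M → T → J → P, so P always comes after M.
So no valid ordering can have P before M.

No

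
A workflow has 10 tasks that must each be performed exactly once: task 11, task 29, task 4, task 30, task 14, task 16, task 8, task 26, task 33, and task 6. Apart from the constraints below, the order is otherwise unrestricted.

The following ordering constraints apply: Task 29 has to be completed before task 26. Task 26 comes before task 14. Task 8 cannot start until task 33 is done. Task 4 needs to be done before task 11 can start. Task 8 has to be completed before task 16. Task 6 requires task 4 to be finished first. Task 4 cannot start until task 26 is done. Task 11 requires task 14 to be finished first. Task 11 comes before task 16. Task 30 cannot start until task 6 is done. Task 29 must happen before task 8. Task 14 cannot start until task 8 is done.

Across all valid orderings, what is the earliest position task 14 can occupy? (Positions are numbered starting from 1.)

Every task that must precede task 14 has to come before it. Tracing all chains that end at task 14, those tasks are: task 29, task 8, task 26, task 33 — 4 in total.
So at minimum 4 tasks come before task 14, putting task 14 no earlier than position 5. That position is achievable by scheduling exactly those predecessors first.

5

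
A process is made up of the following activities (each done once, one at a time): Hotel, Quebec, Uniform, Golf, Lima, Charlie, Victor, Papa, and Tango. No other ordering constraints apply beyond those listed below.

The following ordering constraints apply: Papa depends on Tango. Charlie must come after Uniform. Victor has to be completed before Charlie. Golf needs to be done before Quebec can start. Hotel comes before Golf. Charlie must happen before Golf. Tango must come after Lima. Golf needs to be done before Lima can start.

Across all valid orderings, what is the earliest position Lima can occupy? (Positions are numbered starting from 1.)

6

Working backwards through the constraints from Lima, its full set of required predecessors is Hotel, Uniform, Golf, Charlie, Victor — 5 of them.
So at minimum 5 activities come before Lima, putting Lima no earlier than position 6. That position is achievable by scheduling exactly those predecessors first.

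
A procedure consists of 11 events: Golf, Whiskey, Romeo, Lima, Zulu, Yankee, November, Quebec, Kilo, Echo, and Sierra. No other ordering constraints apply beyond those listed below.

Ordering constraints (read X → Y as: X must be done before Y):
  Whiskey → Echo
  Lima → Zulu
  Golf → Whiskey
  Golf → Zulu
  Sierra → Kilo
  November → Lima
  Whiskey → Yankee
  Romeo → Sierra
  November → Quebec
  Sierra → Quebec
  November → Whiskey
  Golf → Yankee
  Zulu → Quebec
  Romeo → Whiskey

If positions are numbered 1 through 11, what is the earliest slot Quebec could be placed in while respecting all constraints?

Every event that must precede Quebec has to come before it. Tracing all chains that end at Quebec, those events are: Golf, Romeo, Lima, Zulu, November, Sierra — 6 in total.
So at minimum 6 events come before Quebec, putting Quebec no earlier than position 7. That position is achievable by scheduling exactly those predecessors first.

7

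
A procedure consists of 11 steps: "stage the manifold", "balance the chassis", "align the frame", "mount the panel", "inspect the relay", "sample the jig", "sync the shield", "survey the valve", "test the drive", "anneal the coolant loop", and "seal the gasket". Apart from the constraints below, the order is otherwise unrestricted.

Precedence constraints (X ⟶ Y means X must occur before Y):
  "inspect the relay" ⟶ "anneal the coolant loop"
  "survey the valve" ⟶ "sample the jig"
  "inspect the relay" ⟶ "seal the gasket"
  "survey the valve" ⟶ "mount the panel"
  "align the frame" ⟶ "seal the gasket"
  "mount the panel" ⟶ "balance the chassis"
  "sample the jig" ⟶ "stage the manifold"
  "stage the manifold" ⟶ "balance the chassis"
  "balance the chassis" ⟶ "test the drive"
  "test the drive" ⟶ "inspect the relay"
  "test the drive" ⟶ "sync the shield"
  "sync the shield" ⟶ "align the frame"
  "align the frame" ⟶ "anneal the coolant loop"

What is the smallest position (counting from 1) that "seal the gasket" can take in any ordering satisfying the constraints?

10

Every step that must precede "seal the gasket" has to come before it. Tracing all chains that end at "seal the gasket", those steps are: "stage the manifold", "balance the chassis", "align the frame", "mount the panel", "inspect the relay", "sample the jig", "sync the shield", "survey the valve", "test the drive" — 9 in total.
With 9 mandatory predecessors, the earliest "seal the gasket" can sit is position 9+1 = 10, and placing just those 9 first achieves it.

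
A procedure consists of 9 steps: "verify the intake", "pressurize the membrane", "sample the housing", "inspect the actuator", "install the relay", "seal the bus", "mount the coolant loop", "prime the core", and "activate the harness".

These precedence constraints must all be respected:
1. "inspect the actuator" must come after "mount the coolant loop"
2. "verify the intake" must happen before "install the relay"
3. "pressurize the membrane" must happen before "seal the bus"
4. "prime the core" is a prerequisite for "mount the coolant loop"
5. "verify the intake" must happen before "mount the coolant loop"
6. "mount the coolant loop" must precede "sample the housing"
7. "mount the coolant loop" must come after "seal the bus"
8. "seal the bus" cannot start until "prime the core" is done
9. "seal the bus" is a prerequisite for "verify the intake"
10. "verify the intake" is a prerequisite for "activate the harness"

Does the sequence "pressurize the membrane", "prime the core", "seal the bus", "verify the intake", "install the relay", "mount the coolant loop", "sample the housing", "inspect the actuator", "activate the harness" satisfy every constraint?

Checking each listed constraint against this order: for instance, "verify the intake" is in position 4 and "activate the harness" in position 9, so that constraint holds — and the remaining constraints check out the same way.

Yes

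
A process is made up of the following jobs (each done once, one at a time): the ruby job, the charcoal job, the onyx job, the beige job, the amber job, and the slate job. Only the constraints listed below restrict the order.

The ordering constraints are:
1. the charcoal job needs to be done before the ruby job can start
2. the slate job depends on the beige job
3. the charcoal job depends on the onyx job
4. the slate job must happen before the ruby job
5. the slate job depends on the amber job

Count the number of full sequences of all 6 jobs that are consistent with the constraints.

The jobs with no prerequisites are the onyx job, the beige job, the amber job; any of them can be placed first.
Counting all ways to extend the partial order to a total order gives 20.

20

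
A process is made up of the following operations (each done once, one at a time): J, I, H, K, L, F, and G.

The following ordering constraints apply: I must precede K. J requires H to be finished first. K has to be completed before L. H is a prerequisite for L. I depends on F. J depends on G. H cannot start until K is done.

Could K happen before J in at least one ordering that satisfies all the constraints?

K is actually forced before J by the constraints, so certainly some valid ordering has K first.

Yes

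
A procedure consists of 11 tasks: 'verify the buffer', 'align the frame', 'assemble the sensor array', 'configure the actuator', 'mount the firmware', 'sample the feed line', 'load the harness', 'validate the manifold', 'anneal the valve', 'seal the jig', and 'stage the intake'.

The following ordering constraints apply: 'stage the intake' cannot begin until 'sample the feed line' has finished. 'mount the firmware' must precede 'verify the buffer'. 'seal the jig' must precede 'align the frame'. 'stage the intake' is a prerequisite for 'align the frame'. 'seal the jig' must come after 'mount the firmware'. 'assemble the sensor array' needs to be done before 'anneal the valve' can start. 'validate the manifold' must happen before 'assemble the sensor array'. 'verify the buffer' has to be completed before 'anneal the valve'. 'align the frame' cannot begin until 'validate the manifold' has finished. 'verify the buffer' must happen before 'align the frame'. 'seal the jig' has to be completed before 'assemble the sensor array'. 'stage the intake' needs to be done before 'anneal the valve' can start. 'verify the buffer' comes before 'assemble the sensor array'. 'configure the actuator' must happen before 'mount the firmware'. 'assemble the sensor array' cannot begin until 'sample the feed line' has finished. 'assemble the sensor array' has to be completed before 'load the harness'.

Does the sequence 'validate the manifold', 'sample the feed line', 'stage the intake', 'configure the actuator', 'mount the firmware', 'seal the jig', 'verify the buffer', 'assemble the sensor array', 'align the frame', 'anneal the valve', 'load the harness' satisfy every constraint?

Yes

Checking each listed constraint against this order: for instance, 'validate the manifold' is in position 1 and 'align the frame' in position 9, so that constraint holds — and the remaining constraints check out the same way.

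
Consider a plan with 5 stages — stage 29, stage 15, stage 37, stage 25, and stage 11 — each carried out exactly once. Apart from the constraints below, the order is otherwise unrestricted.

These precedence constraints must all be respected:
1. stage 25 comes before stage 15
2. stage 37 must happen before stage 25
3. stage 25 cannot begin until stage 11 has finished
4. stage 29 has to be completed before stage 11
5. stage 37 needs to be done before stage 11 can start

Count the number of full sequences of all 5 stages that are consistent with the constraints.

2

The stages with no prerequisites are stage 29, stage 37; any of them can be placed first.
Systematically extending each partial ordering one stage at a time and counting, there are 2 complete orderings.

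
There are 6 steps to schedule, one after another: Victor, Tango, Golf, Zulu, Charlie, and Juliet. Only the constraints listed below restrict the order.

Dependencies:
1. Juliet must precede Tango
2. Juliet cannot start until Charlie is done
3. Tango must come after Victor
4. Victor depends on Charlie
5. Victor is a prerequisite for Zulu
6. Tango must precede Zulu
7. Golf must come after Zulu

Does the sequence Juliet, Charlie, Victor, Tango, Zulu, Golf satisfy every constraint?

No

The sequence places Juliet ahead of Charlie.
Since Charlie is required before Juliet, the ordering is invalid.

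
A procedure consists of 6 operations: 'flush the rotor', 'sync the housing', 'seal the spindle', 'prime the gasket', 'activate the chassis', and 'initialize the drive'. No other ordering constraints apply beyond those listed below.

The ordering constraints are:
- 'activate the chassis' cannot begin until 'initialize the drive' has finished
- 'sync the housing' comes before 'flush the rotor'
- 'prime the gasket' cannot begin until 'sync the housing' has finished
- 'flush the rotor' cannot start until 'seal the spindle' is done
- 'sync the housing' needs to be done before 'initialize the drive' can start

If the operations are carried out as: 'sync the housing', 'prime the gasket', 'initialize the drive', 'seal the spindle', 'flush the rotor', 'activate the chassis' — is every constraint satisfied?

Checking each listed constraint against this order: for instance, 'sync the housing' is in position 1 and 'flush the rotor' in position 5, so that constraint holds — and the remaining constraints check out the same way.

Yes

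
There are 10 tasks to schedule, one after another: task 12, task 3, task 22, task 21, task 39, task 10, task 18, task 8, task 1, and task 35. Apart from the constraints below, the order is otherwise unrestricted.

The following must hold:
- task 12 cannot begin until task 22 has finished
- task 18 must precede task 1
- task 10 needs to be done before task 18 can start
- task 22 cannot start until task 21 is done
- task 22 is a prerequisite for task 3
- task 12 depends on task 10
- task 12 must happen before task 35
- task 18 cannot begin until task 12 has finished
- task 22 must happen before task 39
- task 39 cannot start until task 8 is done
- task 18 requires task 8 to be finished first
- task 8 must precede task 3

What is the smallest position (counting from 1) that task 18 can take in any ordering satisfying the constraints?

6

Working backwards through the constraints from task 18, its full set of required predecessors is task 12, task 22, task 21, task 10, task 8 — 5 of them.
So at minimum 5 tasks come before task 18, putting task 18 no earlier than position 6. That position is achievable by scheduling exactly those predecessors first.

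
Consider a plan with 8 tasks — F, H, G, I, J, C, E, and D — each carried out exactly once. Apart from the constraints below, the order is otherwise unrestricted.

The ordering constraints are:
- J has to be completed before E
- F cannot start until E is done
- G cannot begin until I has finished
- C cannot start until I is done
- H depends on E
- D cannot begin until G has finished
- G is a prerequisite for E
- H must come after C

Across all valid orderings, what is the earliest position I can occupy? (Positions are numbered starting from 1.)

I has no prerequisites at all, so it can go in position 1.

1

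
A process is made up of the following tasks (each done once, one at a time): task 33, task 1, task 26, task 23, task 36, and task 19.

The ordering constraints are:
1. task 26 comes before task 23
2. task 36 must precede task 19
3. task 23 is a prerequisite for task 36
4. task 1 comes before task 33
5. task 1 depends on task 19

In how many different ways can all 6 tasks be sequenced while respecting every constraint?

Task 26 is the only task with nothing required before it, so every ordering starts there.
Continuing from there, at each step only one task has all its prerequisites placed, so the ordering is fully determined — there is exactly 1.

1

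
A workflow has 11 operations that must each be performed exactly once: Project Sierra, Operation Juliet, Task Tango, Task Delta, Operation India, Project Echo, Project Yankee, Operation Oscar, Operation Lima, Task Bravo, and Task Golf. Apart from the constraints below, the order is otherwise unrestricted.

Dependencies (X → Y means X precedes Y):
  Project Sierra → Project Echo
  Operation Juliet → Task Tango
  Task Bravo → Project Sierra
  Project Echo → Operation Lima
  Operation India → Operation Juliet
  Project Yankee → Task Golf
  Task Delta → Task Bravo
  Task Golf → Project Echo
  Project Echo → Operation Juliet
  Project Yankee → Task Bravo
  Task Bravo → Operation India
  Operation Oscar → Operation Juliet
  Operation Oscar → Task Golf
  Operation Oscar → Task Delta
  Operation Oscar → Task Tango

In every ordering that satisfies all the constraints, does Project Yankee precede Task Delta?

No

Project Yankee and Task Delta are not related by any chain of constraints.
So Project Yankee can come before Task Delta or after — it is not forced.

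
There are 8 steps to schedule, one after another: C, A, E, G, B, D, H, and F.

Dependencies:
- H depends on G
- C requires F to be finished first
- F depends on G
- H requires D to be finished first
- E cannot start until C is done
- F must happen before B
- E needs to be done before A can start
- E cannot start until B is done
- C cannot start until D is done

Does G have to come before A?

There is a constraint chain G → F → C → E → A.
Hence G necessarily comes before A.

Yes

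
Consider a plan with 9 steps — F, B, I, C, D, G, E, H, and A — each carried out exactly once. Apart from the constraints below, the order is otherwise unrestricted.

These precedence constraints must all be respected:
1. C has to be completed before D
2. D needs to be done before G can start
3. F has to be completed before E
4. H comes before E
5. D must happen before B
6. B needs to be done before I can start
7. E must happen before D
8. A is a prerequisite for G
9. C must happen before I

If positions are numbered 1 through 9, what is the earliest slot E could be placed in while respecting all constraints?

Working backwards through the constraints from E, its full set of required predecessors is F, H — 2 of them.
With 2 mandatory predecessors, the earliest E can sit is position 2+1 = 3, and placing just those 2 first achieves it.

3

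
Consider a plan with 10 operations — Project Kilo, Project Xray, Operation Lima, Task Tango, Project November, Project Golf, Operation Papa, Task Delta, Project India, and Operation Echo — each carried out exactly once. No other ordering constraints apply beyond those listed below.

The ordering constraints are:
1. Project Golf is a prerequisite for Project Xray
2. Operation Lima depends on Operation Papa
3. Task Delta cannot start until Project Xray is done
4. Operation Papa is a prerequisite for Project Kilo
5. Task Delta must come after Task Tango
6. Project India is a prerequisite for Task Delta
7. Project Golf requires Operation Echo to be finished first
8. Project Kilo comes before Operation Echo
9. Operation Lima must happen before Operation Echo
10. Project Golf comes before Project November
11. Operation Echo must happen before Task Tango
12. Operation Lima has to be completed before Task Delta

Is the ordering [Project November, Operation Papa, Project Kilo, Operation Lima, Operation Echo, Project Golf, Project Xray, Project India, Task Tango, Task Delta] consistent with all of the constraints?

Here Project Golf comes after Project November.
That contradicts the constraint that Project Golf must precede Project November.

No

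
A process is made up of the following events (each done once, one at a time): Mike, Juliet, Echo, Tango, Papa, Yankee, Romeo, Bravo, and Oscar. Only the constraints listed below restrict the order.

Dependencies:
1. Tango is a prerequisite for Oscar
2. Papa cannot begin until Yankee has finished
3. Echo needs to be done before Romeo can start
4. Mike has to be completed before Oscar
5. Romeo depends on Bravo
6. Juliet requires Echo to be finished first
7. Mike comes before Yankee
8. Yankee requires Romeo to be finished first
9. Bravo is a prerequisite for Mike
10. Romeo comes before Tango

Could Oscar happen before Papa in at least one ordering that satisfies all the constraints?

The constraints leave Oscar and Papa unordered relative to each other; nothing requires Papa earlier.
So a valid ordering placing Oscar earlier than Papa exists.

Yes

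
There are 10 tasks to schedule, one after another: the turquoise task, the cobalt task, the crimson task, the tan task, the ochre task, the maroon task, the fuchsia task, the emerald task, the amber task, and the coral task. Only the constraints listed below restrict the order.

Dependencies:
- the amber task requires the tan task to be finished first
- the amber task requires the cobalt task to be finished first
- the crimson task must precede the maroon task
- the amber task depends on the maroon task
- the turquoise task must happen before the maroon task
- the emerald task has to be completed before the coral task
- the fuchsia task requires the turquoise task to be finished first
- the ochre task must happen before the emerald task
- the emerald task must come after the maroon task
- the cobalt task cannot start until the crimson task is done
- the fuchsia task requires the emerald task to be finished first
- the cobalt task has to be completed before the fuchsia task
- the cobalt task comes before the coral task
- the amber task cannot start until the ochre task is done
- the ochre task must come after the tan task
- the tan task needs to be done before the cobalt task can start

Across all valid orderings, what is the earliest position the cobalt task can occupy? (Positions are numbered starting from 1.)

Every task that must precede the cobalt task has to come before it. Tracing all chains that end at the cobalt task, those tasks are: the crimson task, the tan task — 2 in total.
So at minimum 2 tasks come before the cobalt task, putting the cobalt task no earlier than position 3. That position is achievable by scheduling exactly those predecessors first.

3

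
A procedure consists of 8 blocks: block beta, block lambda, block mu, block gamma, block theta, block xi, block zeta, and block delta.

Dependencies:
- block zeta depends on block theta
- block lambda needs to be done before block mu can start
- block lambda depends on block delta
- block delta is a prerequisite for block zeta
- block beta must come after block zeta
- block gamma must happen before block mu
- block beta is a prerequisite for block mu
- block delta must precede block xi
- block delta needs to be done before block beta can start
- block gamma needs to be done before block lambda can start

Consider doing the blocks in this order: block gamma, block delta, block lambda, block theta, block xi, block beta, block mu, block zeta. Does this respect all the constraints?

No

The sequence places block beta ahead of block zeta.
Since block zeta is required before block beta, the ordering is invalid.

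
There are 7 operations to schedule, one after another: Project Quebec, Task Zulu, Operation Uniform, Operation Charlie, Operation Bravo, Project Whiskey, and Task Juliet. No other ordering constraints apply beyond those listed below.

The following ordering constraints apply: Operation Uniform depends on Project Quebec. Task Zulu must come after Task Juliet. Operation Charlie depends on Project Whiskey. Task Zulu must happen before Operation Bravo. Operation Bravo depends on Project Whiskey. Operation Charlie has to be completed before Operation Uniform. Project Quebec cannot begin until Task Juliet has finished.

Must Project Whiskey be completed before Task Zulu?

No

No chain of constraints connects Project Whiskey to Task Zulu in either direction.
There exist valid orderings with Task Zulu before Project Whiskey, so Project Whiskey is not required to come first.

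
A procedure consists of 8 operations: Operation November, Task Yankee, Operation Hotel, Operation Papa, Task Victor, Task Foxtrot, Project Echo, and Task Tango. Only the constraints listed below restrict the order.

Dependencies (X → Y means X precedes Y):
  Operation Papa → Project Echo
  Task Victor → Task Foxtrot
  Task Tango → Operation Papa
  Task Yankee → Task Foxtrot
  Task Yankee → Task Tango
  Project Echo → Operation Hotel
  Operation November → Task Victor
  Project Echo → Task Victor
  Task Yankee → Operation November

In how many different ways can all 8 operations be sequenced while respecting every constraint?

Task Yankee is the only operation with nothing required before it, so every ordering starts there.
Systematically extending each partial ordering one operation at a time and counting, there are 13 complete orderings.

13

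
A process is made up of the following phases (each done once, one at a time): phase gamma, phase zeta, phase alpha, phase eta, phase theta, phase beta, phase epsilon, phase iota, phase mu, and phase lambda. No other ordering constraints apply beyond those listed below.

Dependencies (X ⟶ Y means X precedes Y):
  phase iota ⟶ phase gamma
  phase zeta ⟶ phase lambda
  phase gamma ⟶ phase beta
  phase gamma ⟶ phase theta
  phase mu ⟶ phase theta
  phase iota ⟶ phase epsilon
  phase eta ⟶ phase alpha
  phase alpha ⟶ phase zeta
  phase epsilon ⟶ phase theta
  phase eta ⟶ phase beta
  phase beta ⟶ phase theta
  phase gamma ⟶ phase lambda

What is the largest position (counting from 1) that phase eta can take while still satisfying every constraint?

Every phase that must follow phase eta has to come after it. Tracing all chains starting from phase eta, those phases are: phase zeta, phase alpha, phase theta, phase beta, phase lambda — 5 in total.
So at least 5 phases follow phase eta, putting phase eta no later than position 5. That position is achievable by scheduling everything else first.

5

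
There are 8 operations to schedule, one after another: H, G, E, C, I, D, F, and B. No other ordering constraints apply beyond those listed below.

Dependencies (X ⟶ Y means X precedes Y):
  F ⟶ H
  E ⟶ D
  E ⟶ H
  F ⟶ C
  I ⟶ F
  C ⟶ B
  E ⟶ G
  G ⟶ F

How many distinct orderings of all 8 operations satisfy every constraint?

60

The operations with no prerequisites are E, I; any of them can be placed first.
Enumerating by repeatedly choosing an available operation (one whose prerequisites are all placed) gives 60 distinct complete orderings.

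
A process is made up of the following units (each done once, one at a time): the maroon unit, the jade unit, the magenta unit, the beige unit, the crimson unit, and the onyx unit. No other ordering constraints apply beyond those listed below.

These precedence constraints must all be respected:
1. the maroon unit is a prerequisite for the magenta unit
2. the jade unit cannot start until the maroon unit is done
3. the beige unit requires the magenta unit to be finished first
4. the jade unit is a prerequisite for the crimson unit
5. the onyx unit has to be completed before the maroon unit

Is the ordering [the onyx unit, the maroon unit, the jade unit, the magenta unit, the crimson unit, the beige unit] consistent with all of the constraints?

Checking each listed constraint against this order: for instance, the jade unit is in position 3 and the crimson unit in position 5, so that constraint holds — and the remaining constraints check out the same way.

Yes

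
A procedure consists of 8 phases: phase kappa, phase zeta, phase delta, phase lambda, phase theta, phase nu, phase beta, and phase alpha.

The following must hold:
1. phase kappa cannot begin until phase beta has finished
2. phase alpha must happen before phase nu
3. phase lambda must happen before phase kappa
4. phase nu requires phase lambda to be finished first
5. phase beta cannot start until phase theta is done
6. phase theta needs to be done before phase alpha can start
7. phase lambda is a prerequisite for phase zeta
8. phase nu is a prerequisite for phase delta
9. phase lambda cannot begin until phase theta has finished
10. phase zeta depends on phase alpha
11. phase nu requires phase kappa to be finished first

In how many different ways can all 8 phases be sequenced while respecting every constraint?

Only phase theta has no prerequisites, so it must go first.
Counting all ways to extend the partial order to a total order gives 32.

32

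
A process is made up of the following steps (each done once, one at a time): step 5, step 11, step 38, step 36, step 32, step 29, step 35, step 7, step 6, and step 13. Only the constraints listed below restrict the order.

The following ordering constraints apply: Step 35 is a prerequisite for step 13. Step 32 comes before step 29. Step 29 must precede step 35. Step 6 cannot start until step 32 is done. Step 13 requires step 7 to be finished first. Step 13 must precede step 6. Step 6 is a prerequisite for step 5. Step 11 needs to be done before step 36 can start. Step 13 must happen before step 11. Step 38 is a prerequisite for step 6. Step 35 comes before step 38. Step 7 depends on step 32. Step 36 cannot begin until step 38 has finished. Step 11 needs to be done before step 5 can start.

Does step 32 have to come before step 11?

Chaining the stated constraints: step 32 → step 7 → step 13 → step 11.
So step 32 must precede step 11 in any valid ordering.

Yes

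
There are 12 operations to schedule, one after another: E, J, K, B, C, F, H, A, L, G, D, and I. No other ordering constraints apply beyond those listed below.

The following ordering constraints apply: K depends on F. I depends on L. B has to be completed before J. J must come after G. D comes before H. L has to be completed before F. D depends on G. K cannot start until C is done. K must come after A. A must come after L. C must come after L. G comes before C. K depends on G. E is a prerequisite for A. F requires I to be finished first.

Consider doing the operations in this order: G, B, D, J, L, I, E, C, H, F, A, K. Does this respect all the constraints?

Going through the constraints one by one, each required predecessor appears earlier in the sequence than its dependent — e.g. G (position 1) is before K (position 12), as required.

Yes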